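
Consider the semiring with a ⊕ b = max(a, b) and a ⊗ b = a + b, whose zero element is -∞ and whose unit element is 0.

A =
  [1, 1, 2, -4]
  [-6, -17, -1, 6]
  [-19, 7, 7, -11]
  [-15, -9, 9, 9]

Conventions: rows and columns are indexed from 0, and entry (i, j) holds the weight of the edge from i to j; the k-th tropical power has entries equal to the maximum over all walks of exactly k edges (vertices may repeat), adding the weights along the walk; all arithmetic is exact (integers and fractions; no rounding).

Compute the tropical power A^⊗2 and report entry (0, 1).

A^⊗2:
  [2, 9, 9, 7]
  [-5, 6, 15, 15]
  [1, 14, 14, 13]
  [-6, 16, 18, 18]
Key observation: the optimum is the walk 0->2->1, with weight 2 + 7 = 9.
Optimal value attained by: walk 0->2->1.
Answer: (A^⊗2)[0][1] = 9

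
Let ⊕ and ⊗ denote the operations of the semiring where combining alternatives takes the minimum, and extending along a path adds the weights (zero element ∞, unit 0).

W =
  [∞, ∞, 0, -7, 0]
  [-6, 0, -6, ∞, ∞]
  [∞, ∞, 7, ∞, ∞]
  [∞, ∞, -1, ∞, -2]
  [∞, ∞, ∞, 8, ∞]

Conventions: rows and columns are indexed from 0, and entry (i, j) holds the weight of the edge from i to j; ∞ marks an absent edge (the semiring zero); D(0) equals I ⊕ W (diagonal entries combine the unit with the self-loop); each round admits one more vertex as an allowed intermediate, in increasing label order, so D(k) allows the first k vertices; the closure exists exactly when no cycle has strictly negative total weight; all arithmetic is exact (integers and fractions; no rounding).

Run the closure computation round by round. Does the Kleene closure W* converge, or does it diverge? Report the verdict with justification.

D(0):
  [0, ∞, 0, -7, 0]
  [-6, 0, -6, ∞, ∞]
  [∞, ∞, 0, ∞, ∞]
  [∞, ∞, -1, 0, -2]
  [∞, ∞, ∞, 8, 0]
D(1):
  [0, ∞, 0, -7, 0]
  [-6, 0, -6, -13, -6]
  [∞, ∞, 0, ∞, ∞]
  [∞, ∞, -1, 0, -2]
  [∞, ∞, ∞, 8, 0]
D(2):
  [0, ∞, 0, -7, 0]
  [-6, 0, -6, -13, -6]
  [∞, ∞, 0, ∞, ∞]
  [∞, ∞, -1, 0, -2]
  [∞, ∞, ∞, 8, 0]
D(3):
  [0, ∞, 0, -7, 0]
  [-6, 0, -6, -13, -6]
  [∞, ∞, 0, ∞, ∞]
  [∞, ∞, -1, 0, -2]
  [∞, ∞, ∞, 8, 0]
D(4):
  [0, ∞, -8, -7, -9]
  [-6, 0, -14, -13, -15]
  [∞, ∞, 0, ∞, ∞]
  [∞, ∞, -1, 0, -2]
  [∞, ∞, 7, 8, 0]
D(5):
  [0, ∞, -8, -7, -9]
  [-6, 0, -14, -13, -15]
  [∞, ∞, 0, ∞, ∞]
  [∞, ∞, -1, 0, -2]
  [∞, ∞, 7, 8, 0]
Key observation: every diagonal entry stays at the unit through all rounds, so no improving cycle exists.
Answer: CONVERGES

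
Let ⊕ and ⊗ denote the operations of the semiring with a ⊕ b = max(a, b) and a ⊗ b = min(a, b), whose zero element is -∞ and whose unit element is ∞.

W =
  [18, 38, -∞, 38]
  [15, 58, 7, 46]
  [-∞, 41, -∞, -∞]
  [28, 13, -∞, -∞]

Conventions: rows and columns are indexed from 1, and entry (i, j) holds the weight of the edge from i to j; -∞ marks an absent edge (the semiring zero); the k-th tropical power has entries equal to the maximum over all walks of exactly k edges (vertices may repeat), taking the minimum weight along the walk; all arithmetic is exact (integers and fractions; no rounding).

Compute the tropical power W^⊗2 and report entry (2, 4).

W^⊗2:
  [28, 38, 7, 38]
  [28, 58, 7, 46]
  [15, 41, 7, 41]
  [18, 28, 7, 28]
Key observation: the optimum is the walk 2->2->4, with weight 58 min 46 = 46.
Optimal value attained by: walk 2->2->4.
Answer: (W^⊗2)[2][4] = 46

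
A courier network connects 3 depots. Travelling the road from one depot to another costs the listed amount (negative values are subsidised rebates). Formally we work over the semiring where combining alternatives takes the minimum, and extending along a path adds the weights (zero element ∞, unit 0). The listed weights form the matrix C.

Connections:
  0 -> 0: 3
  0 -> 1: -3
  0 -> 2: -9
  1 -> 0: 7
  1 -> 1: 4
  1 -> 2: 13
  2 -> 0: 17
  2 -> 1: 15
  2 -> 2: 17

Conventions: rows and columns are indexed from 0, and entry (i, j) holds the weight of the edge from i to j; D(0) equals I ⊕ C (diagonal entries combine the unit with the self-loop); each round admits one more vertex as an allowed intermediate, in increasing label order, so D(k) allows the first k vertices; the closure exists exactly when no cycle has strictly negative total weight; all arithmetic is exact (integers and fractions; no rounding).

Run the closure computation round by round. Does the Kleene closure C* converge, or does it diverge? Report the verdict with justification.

D(0):
  [0, -3, -9]
  [7, 0, 13]
  [17, 15, 0]
D(1):
  [0, -3, -9]
  [7, 0, -2]
  [17, 14, 0]
D(2):
  [0, -3, -9]
  [7, 0, -2]
  [17, 14, 0]
D(3):
  [0, -3, -9]
  [7, 0, -2]
  [17, 14, 0]
Key observation: every diagonal entry stays at the unit through all rounds, so no improving cycle exists.
Answer: CONVERGES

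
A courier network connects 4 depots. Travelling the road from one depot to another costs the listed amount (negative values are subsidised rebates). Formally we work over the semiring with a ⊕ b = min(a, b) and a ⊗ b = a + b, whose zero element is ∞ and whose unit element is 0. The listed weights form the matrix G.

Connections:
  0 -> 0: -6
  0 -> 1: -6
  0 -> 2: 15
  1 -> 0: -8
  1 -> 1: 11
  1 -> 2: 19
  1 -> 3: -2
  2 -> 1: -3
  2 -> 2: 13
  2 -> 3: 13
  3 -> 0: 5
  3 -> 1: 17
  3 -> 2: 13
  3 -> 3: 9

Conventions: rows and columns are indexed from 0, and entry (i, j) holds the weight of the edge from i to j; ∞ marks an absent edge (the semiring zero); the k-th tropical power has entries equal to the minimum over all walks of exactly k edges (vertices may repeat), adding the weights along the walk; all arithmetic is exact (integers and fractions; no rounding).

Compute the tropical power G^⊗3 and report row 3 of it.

G^⊗2:
  [-14, -12, 9, -8]
  [-14, -14, 7, 7]
  [-11, 8, 16, -5]
  [-1, -1, 20, 15]
G^⊗3:
  [-20, -20, 1, -14]
  [-22, -20, 1, -16]
  [-17, -17, 4, 4]
  [-9, -7, 14, -3]
Answer: row 3 of G^⊗3 = [-9, -7, 14, -3]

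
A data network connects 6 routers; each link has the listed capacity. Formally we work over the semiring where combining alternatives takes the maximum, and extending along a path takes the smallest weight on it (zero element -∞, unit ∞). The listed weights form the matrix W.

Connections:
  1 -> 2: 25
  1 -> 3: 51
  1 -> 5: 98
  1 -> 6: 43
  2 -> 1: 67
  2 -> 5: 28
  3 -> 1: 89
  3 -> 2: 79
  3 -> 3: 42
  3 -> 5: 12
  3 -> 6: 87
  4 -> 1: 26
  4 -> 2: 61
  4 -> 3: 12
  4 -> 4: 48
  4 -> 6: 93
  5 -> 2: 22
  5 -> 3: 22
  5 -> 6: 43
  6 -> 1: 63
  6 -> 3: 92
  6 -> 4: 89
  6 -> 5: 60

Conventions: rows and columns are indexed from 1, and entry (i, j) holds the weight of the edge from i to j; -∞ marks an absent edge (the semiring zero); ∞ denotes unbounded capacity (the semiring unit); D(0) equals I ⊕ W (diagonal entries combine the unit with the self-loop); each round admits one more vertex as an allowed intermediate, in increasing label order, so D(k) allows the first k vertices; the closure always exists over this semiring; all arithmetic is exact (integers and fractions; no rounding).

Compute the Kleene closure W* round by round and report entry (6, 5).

D(0):
  [∞, 25, 51, -∞, 98, 43]
  [67, ∞, -∞, -∞, 28, -∞]
  [89, 79, ∞, -∞, 12, 87]
  [26, 61, 12, ∞, -∞, 93]
  [-∞, 22, 22, -∞, ∞, 43]
  [63, -∞, 92, 89, 60, ∞]
D(1):
  [∞, 25, 51, -∞, 98, 43]
  [67, ∞, 51, -∞, 67, 43]
  [89, 79, ∞, -∞, 89, 87]
  [26, 61, 26, ∞, 26, 93]
  [-∞, 22, 22, -∞, ∞, 43]
  [63, 25, 92, 89, 63, ∞]
D(2):
  [∞, 25, 51, -∞, 98, 43]
  [67, ∞, 51, -∞, 67, 43]
  [89, 79, ∞, -∞, 89, 87]
  [61, 61, 51, ∞, 61, 93]
  [22, 22, 22, -∞, ∞, 43]
  [63, 25, 92, 89, 63, ∞]
D(3):
  [∞, 51, 51, -∞, 98, 51]
  [67, ∞, 51, -∞, 67, 51]
  [89, 79, ∞, -∞, 89, 87]
  [61, 61, 51, ∞, 61, 93]
  [22, 22, 22, -∞, ∞, 43]
  [89, 79, 92, 89, 89, ∞]
D(4):
  [∞, 51, 51, -∞, 98, 51]
  [67, ∞, 51, -∞, 67, 51]
  [89, 79, ∞, -∞, 89, 87]
  [61, 61, 51, ∞, 61, 93]
  [22, 22, 22, -∞, ∞, 43]
  [89, 79, 92, 89, 89, ∞]
D(5):
  [∞, 51, 51, -∞, 98, 51]
  [67, ∞, 51, -∞, 67, 51]
  [89, 79, ∞, -∞, 89, 87]
  [61, 61, 51, ∞, 61, 93]
  [22, 22, 22, -∞, ∞, 43]
  [89, 79, 92, 89, 89, ∞]
D(6):
  [∞, 51, 51, 51, 98, 51]
  [67, ∞, 51, 51, 67, 51]
  [89, 79, ∞, 87, 89, 87]
  [89, 79, 92, ∞, 89, 93]
  [43, 43, 43, 43, ∞, 43]
  [89, 79, 92, 89, 89, ∞]
Answer: W*[6][5] = 89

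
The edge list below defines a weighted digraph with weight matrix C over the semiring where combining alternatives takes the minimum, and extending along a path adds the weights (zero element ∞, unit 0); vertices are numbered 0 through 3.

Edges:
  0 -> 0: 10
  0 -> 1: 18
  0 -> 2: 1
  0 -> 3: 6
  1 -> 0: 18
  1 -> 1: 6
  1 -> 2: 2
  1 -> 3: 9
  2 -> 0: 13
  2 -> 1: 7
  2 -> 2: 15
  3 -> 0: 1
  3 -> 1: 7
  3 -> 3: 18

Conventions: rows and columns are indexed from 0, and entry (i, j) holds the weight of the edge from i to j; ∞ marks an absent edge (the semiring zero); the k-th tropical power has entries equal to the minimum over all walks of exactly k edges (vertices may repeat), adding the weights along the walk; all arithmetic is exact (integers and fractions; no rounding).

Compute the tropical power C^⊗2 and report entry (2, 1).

C^⊗2:
  [7, 8, 11, 16]
  [10, 9, 8, 15]
  [23, 13, 9, 16]
  [11, 13, 2, 7]
Key observation: the optimum is the walk 2->1->1, with weight 7 + 6 = 13.
Optimal value attained by: walk 2->1->1.
Answer: (C^⊗2)[2][1] = 13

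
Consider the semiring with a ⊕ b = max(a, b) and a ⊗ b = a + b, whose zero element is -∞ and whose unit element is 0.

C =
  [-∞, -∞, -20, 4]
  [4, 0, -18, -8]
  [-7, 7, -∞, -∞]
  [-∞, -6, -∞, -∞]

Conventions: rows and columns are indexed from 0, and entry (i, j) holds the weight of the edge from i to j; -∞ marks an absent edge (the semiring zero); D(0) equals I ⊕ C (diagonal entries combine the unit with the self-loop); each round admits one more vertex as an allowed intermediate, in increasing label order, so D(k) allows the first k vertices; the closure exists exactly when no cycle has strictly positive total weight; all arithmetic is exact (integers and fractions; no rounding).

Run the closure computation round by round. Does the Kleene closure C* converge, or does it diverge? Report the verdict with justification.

D(0):
  [0, -∞, -20, 4]
  [4, 0, -18, -8]
  [-7, 7, 0, -∞]
  [-∞, -6, -∞, 0]
D(1):
  [0, -∞, -20, 4]
  [4, 0, -16, 8]
  [-7, 7, 0, -3]
  [-∞, -6, -∞, 0]
Detection: at round 2, diagonal entry (3, 3) turns strictly positive.
Key observation: the cycle 3->1->0->3 has total weight (-6) + 4 + 4, which is strictly positive.
Answer: DIVERGES — positive cycle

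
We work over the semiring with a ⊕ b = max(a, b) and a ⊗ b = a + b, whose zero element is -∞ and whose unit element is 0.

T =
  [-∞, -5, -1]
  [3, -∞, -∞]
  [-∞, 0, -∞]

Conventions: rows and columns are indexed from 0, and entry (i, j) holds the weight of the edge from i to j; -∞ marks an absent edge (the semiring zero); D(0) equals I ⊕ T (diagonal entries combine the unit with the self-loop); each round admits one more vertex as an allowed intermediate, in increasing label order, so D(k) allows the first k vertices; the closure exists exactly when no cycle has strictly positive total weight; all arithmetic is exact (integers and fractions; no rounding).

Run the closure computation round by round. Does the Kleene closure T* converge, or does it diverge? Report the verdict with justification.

D(0):
  [0, -5, -1]
  [3, 0, -∞]
  [-∞, 0, 0]
D(1):
  [0, -5, -1]
  [3, 0, 2]
  [-∞, 0, 0]
Detection: at round 2, diagonal entry (2, 2) turns strictly positive.
Key observation: the cycle 2->1->0->2 has total weight 0 + 3 + (-1), which is strictly positive.
Answer: DIVERGES — positive cycle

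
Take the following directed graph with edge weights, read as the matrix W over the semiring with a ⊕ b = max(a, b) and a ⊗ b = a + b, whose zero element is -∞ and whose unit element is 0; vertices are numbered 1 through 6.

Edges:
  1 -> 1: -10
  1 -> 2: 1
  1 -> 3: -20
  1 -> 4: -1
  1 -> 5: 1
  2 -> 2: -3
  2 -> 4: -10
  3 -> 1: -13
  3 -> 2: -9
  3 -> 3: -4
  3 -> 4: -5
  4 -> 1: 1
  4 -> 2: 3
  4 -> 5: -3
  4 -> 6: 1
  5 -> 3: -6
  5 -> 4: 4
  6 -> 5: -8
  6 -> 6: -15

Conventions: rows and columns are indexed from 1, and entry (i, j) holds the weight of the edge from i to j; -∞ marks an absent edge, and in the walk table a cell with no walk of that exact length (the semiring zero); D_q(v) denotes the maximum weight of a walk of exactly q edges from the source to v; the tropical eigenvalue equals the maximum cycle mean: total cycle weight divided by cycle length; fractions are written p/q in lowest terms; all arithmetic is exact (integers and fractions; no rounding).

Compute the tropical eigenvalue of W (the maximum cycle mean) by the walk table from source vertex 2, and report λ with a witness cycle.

q=0: [-∞, 0, -∞, -∞, -∞, -∞]
q=1: [-∞, -3, -∞, -10, -∞, -∞]
q=2: [-9, -6, -∞, -13, -13, -9]
q=3: [-12, -8, -19, -9, -8, -12]
q=4: [-8, -6, -14, -4, -11, -8]
q=5: [-3, -1, -17, -7, -7, -3]
q=6: [-6, -2, -13, -3, -2, -6]
Optimal cycle mean attained by: cycle 1->5->4->1, total 1 + 4 + 1, length 3.
Answer: λ = 2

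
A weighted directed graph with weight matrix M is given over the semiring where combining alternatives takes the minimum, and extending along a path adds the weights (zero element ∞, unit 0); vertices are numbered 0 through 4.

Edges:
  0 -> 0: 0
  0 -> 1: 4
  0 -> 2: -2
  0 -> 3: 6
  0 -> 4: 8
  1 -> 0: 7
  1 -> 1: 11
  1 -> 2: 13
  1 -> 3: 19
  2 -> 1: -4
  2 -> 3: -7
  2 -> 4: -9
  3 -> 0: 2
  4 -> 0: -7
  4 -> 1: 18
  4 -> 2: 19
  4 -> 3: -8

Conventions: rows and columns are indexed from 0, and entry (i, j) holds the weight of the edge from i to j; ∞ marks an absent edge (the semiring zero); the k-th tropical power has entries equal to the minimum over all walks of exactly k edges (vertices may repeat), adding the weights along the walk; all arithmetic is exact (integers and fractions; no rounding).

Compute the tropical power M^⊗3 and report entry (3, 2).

M^⊗2:
  [0, -6, -2, -9, -11]
  [7, 9, 5, 6, 4]
  [-16, 7, 9, -17, ∞]
  [2, 6, 0, 8, 10]
  [-7, -3, -9, -1, 1]
M^⊗3:
  [-18, -6, -2, -19, -11]
  [-3, 1, 5, -4, -4]
  [-16, -12, -18, -10, -8]
  [2, -4, 0, -7, -9]
  [-7, -13, -9, -16, -18]
Key observation: the optimum is the walk 3->0->0->2, with weight 2 + 0 + (-2) = 0.
Optimal value attained by: walk 3->0->0->2.
Answer: (M^⊗3)[3][2] = 0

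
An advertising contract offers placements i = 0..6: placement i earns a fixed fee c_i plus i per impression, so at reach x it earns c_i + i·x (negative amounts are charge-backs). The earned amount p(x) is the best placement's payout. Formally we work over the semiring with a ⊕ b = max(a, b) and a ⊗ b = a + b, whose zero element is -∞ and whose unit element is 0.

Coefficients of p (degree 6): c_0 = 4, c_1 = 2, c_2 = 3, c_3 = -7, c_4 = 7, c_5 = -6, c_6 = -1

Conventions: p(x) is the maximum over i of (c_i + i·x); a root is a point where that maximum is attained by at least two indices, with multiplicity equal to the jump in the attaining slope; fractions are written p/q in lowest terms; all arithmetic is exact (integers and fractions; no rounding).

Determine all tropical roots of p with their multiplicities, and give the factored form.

hull edge (i=0, c=4) to (i=4, c=7): slope 3/4, span 4
hull edge (i=4, c=7) to (i=6, c=-1): slope -4, span 2
Factored form: p(x) = -1 ⊗ (x ⊕ (-3/4)) ⊗ (x ⊕ (-3/4)) ⊗ (x ⊕ (-3/4)) ⊗ (x ⊕ (-3/4)) ⊗ (x ⊕ 4) ⊗ (x ⊕ 4)
Answer: roots = -3/4 (mult 4), 4 (mult 2)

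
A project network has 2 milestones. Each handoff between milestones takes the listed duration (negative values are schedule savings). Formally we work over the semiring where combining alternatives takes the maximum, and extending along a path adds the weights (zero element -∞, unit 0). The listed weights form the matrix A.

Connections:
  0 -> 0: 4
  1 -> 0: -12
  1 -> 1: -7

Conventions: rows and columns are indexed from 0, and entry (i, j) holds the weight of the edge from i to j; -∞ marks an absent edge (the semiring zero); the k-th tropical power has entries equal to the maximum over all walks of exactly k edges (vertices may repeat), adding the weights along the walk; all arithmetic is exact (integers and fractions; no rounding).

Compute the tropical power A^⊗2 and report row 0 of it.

A^⊗2:
  [8, -∞]
  [-8, -14]
Answer: row 0 of A^⊗2 = [8, -∞]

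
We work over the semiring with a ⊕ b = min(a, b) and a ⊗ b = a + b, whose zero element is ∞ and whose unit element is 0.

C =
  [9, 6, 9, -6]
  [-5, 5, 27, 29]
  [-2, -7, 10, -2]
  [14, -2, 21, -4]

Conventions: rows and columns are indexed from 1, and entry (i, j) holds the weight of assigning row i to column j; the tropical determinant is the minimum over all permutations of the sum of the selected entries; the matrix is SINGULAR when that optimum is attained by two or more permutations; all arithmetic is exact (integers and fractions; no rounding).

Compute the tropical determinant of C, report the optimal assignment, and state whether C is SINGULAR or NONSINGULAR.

σ = (1, 2, 3, 4): 9 + 5 + 10 + (-4) = 20
σ = (1, 2, 4, 3): 9 + 5 + (-2) + 21 = 33
σ = (1, 3, 2, 4): 9 + 27 + (-7) + (-4) = 25
σ = (1, 3, 4, 2): 9 + 27 + (-2) + (-2) = 32
σ = (1, 4, 2, 3): 9 + 29 + (-7) + 21 = 52
σ = (1, 4, 3, 2): 9 + 29 + 10 + (-2) = 46
σ = (2, 1, 3, 4): 6 + (-5) + 10 + (-4) = 7
σ = (2, 1, 4, 3): 6 + (-5) + (-2) + 21 = 20
σ = (2, 3, 1, 4): 6 + 27 + (-2) + (-4) = 27
σ = (2, 3, 4, 1): 6 + 27 + (-2) + 14 = 45
σ = (2, 4, 1, 3): 6 + 29 + (-2) + 21 = 54
σ = (2, 4, 3, 1): 6 + 29 + 10 + 14 = 59
σ = (3, 1, 2, 4): 9 + (-5) + (-7) + (-4) = -7
σ = (3, 1, 4, 2): 9 + (-5) + (-2) + (-2) = 0
σ = (3, 2, 1, 4): 9 + 5 + (-2) + (-4) = 8
σ = (3, 2, 4, 1): 9 + 5 + (-2) + 14 = 26
σ = (3, 4, 1, 2): 9 + 29 + (-2) + (-2) = 34
σ = (3, 4, 2, 1): 9 + 29 + (-7) + 14 = 45
σ = (4, 1, 2, 3): (-6) + (-5) + (-7) + 21 = 3
σ = (4, 1, 3, 2): (-6) + (-5) + 10 + (-2) = -3
σ = (4, 2, 1, 3): (-6) + 5 + (-2) + 21 = 18
σ = (4, 2, 3, 1): (-6) + 5 + 10 + 14 = 23
σ = (4, 3, 1, 2): (-6) + 27 + (-2) + (-2) = 17
σ = (4, 3, 2, 1): (-6) + 27 + (-7) + 14 = 28
Optimal value attained by: σ = (3, 1, 2, 4).
Answer: det⊕(C) = -7; verdict: NONSINGULAR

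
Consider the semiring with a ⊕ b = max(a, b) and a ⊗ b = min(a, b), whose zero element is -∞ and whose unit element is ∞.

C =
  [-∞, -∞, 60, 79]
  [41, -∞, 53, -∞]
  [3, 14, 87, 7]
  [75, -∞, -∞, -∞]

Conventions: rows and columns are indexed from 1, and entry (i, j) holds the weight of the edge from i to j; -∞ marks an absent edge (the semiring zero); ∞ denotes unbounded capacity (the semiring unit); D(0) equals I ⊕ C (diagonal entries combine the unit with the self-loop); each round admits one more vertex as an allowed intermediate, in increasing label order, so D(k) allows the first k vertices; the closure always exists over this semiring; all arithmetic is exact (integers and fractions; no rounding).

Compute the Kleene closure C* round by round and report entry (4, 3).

D(0):
  [∞, -∞, 60, 79]
  [41, ∞, 53, -∞]
  [3, 14, ∞, 7]
  [75, -∞, -∞, ∞]
D(1):
  [∞, -∞, 60, 79]
  [41, ∞, 53, 41]
  [3, 14, ∞, 7]
  [75, -∞, 60, ∞]
D(2):
  [∞, -∞, 60, 79]
  [41, ∞, 53, 41]
  [14, 14, ∞, 14]
  [75, -∞, 60, ∞]
D(3):
  [∞, 14, 60, 79]
  [41, ∞, 53, 41]
  [14, 14, ∞, 14]
  [75, 14, 60, ∞]
D(4):
  [∞, 14, 60, 79]
  [41, ∞, 53, 41]
  [14, 14, ∞, 14]
  [75, 14, 60, ∞]
Answer: C*[4][3] = 60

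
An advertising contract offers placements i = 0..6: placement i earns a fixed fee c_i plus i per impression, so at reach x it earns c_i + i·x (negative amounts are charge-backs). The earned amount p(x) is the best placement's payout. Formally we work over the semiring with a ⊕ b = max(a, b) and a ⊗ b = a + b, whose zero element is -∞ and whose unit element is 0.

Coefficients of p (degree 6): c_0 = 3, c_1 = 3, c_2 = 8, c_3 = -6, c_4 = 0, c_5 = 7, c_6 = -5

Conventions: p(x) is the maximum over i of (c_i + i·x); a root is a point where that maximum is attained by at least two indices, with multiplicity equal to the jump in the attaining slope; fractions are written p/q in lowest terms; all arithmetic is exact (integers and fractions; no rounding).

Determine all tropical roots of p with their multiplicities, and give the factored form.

hull edge (i=0, c=3) to (i=2, c=8): slope 5/2, span 2
hull edge (i=2, c=8) to (i=5, c=7): slope -1/3, span 3
hull edge (i=5, c=7) to (i=6, c=-5): slope -12, span 1
Factored form: p(x) = -5 ⊗ (x ⊕ (-5/2)) ⊗ (x ⊕ (-5/2)) ⊗ (x ⊕ 1/3) ⊗ (x ⊕ 1/3) ⊗ (x ⊕ 1/3) ⊗ (x ⊕ 12)
Answer: roots = -5/2 (mult 2), 1/3 (mult 3), 12 (mult 1)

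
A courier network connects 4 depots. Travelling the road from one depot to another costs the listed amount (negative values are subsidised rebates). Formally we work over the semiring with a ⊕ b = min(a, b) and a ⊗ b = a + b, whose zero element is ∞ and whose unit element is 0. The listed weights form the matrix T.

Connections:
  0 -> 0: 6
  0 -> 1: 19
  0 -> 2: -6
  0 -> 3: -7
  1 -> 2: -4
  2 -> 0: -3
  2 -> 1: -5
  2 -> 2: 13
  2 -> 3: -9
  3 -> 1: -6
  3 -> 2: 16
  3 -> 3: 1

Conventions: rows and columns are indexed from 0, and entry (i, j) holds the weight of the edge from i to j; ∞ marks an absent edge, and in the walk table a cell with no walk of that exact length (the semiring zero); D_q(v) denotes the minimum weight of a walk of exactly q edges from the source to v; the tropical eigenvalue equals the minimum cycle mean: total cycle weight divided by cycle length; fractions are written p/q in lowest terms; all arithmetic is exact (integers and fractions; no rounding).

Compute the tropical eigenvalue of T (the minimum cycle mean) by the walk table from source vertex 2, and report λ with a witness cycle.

q=0: [∞, ∞, 0, ∞]
q=1: [-3, -5, 13, -9]
q=2: [3, -15, -9, -10]
q=3: [-12, -16, -19, -18]
q=4: [-22, -24, -20, -28]
Optimal cycle mean attained by: cycle 1->2->3->1, total (-4) + (-9) + (-6), length 3.
Answer: λ = -19/3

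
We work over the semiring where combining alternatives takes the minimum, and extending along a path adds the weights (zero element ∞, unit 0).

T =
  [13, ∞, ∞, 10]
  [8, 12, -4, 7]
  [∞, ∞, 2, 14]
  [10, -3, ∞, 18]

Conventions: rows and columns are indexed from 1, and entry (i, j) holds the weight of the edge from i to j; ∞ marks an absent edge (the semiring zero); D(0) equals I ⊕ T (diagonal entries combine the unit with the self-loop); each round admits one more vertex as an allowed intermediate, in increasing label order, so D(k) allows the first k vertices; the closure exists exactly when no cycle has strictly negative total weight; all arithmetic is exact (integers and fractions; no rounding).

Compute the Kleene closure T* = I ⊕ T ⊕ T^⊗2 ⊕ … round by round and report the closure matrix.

D(0):
  [0, ∞, ∞, 10]
  [8, 0, -4, 7]
  [∞, ∞, 0, 14]
  [10, -3, ∞, 0]
D(1):
  [0, ∞, ∞, 10]
  [8, 0, -4, 7]
  [∞, ∞, 0, 14]
  [10, -3, ∞, 0]
D(2):
  [0, ∞, ∞, 10]
  [8, 0, -4, 7]
  [∞, ∞, 0, 14]
  [5, -3, -7, 0]
D(3):
  [0, ∞, ∞, 10]
  [8, 0, -4, 7]
  [∞, ∞, 0, 14]
  [5, -3, -7, 0]
D(4):
  [0, 7, 3, 10]
  [8, 0, -4, 7]
  [19, 11, 0, 14]
  [5, -3, -7, 0]
Answer: T* = [[0, 7, 3, 10], [8, 0, -4, 7], [19, 11, 0, 14], [5, -3, -7, 0]]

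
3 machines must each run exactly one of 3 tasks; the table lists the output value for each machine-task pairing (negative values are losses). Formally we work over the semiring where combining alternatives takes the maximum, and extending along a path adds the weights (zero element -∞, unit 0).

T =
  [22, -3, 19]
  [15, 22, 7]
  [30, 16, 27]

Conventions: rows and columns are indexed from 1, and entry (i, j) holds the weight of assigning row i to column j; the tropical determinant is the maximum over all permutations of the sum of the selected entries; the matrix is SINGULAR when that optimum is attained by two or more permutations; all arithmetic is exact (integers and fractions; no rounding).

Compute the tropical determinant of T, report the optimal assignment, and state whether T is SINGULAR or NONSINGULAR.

σ = (1, 2, 3): 22 + 22 + 27 = 71
σ = (1, 3, 2): 22 + 7 + 16 = 45
σ = (2, 1, 3): (-3) + 15 + 27 = 39
σ = (2, 3, 1): (-3) + 7 + 30 = 34
σ = (3, 1, 2): 19 + 15 + 16 = 50
σ = (3, 2, 1): 19 + 22 + 30 = 71
Optimal value attained by: σ = (1, 2, 3).
Answer: det⊕(T) = 71; verdict: SINGULAR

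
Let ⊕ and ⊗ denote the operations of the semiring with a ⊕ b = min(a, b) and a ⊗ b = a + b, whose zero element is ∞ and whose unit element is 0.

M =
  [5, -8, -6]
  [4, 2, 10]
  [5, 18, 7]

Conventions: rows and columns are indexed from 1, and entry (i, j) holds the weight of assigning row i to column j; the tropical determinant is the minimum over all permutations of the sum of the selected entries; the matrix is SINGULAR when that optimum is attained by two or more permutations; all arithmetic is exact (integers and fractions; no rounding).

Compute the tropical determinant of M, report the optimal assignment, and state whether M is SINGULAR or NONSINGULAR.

σ = (1, 2, 3): 5 + 2 + 7 = 14
σ = (1, 3, 2): 5 + 10 + 18 = 33
σ = (2, 1, 3): (-8) + 4 + 7 = 3
σ = (2, 3, 1): (-8) + 10 + 5 = 7
σ = (3, 1, 2): (-6) + 4 + 18 = 16
σ = (3, 2, 1): (-6) + 2 + 5 = 1
Optimal value attained by: σ = (3, 2, 1).
Answer: det⊕(M) = 1; verdict: NONSINGULAR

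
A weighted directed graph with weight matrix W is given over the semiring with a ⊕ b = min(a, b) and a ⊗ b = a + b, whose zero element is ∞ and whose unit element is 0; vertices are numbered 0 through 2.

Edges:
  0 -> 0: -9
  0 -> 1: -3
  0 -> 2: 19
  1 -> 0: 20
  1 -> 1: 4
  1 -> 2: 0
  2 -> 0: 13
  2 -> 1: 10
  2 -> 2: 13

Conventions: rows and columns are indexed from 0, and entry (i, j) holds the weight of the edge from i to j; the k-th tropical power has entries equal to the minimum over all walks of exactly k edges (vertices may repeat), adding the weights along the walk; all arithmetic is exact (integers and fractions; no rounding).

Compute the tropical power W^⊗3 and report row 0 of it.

W^⊗2:
  [-18, -12, -3]
  [11, 8, 4]
  [4, 10, 10]
W^⊗3:
  [-27, -21, -12]
  [2, 8, 8]
  [-5, 1, 10]
Answer: row 0 of W^⊗3 = [-27, -21, -12]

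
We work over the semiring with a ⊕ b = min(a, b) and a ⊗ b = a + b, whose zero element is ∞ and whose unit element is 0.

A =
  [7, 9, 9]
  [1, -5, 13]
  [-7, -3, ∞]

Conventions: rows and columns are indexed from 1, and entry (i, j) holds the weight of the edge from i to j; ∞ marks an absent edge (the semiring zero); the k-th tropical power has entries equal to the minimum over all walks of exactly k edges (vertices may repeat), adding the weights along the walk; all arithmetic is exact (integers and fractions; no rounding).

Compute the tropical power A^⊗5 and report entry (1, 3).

A^⊗2:
  [2, 4, 16]
  [-4, -10, 8]
  [-2, -8, 2]
A^⊗3:
  [5, -1, 11]
  [-9, -15, 3]
  [-7, -13, 5]
A^⊗4:
  [0, -6, 12]
  [-14, -20, -2]
  [-12, -18, 0]
A^⊗5:
  [-5, -11, 7]
  [-19, -25, -7]
  [-17, -23, -5]
Key observation: the optimum is the walk 1->2->2->2->2->3, with weight 9 + (-5) + (-5) + (-5) + 13 = 7.
Optimal value attained by: walk 1->2->2->2->2->3.
Answer: (A^⊗5)[1][3] = 7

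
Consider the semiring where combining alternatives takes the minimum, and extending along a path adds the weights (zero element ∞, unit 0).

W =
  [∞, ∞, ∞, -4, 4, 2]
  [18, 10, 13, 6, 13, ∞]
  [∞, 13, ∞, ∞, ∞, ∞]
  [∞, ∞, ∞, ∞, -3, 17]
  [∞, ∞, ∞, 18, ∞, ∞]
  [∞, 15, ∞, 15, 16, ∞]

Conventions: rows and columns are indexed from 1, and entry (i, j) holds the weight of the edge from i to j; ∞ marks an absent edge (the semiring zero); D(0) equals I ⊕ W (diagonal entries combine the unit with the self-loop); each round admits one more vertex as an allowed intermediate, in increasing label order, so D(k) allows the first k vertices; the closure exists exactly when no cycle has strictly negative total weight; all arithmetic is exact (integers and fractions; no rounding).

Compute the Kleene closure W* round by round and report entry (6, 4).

D(0):
  [0, ∞, ∞, -4, 4, 2]
  [18, 0, 13, 6, 13, ∞]
  [∞, 13, 0, ∞, ∞, ∞]
  [∞, ∞, ∞, 0, -3, 17]
  [∞, ∞, ∞, 18, 0, ∞]
  [∞, 15, ∞, 15, 16, 0]
D(1):
  [0, ∞, ∞, -4, 4, 2]
  [18, 0, 13, 6, 13, 20]
  [∞, 13, 0, ∞, ∞, ∞]
  [∞, ∞, ∞, 0, -3, 17]
  [∞, ∞, ∞, 18, 0, ∞]
  [∞, 15, ∞, 15, 16, 0]
D(2):
  [0, ∞, ∞, -4, 4, 2]
  [18, 0, 13, 6, 13, 20]
  [31, 13, 0, 19, 26, 33]
  [∞, ∞, ∞, 0, -3, 17]
  [∞, ∞, ∞, 18, 0, ∞]
  [33, 15, 28, 15, 16, 0]
D(3):
  [0, ∞, ∞, -4, 4, 2]
  [18, 0, 13, 6, 13, 20]
  [31, 13, 0, 19, 26, 33]
  [∞, ∞, ∞, 0, -3, 17]
  [∞, ∞, ∞, 18, 0, ∞]
  [33, 15, 28, 15, 16, 0]
D(4):
  [0, ∞, ∞, -4, -7, 2]
  [18, 0, 13, 6, 3, 20]
  [31, 13, 0, 19, 16, 33]
  [∞, ∞, ∞, 0, -3, 17]
  [∞, ∞, ∞, 18, 0, 35]
  [33, 15, 28, 15, 12, 0]
D(5):
  [0, ∞, ∞, -4, -7, 2]
  [18, 0, 13, 6, 3, 20]
  [31, 13, 0, 19, 16, 33]
  [∞, ∞, ∞, 0, -3, 17]
  [∞, ∞, ∞, 18, 0, 35]
  [33, 15, 28, 15, 12, 0]
D(6):
  [0, 17, 30, -4, -7, 2]
  [18, 0, 13, 6, 3, 20]
  [31, 13, 0, 19, 16, 33]
  [50, 32, 45, 0, -3, 17]
  [68, 50, 63, 18, 0, 35]
  [33, 15, 28, 15, 12, 0]
Answer: W*[6][4] = 15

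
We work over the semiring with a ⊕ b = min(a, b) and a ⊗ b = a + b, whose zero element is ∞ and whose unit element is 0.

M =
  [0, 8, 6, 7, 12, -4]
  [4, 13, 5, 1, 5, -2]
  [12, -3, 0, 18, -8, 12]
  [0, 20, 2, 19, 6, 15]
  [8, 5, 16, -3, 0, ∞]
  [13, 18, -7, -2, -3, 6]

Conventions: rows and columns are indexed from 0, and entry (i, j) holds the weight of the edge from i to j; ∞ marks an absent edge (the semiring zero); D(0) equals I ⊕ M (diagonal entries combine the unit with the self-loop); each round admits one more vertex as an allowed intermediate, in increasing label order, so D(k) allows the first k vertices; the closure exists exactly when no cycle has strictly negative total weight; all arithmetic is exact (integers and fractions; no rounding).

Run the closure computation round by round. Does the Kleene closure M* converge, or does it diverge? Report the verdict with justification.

D(0):
  [0, 8, 6, 7, 12, -4]
  [4, 0, 5, 1, 5, -2]
  [12, -3, 0, 18, -8, 12]
  [0, 20, 2, 0, 6, 15]
  [8, 5, 16, -3, 0, ∞]
  [13, 18, -7, -2, -3, 0]
D(1):
  [0, 8, 6, 7, 12, -4]
  [4, 0, 5, 1, 5, -2]
  [12, -3, 0, 18, -8, 8]
  [0, 8, 2, 0, 6, -4]
  [8, 5, 14, -3, 0, 4]
  [13, 18, -7, -2, -3, 0]
D(2):
  [0, 8, 6, 7, 12, -4]
  [4, 0, 5, 1, 5, -2]
  [1, -3, 0, -2, -8, -5]
  [0, 8, 2, 0, 6, -4]
  [8, 5, 10, -3, 0, 3]
  [13, 18, -7, -2, -3, 0]
Detection: at round 3, diagonal entry (5, 5) turns strictly negative.
Key observation: the cycle 5->2->1->0->5 has total weight (-7) + (-3) + 4 + (-4), which is strictly negative.
Answer: DIVERGES — negative cycle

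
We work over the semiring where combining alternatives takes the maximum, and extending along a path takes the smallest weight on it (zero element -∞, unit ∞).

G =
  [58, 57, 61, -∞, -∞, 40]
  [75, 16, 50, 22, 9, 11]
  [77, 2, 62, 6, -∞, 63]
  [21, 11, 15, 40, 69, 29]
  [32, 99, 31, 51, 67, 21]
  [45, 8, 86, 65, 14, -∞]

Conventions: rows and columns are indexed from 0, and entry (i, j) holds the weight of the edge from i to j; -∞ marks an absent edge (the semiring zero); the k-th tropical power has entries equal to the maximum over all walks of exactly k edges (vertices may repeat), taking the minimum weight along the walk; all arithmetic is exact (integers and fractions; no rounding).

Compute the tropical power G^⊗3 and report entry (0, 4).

G^⊗2:
  [61, 57, 61, 40, 14, 61]
  [58, 57, 61, 22, 22, 50]
  [62, 57, 63, 63, 14, 62]
  [32, 69, 31, 51, 67, 29]
  [75, 67, 50, 51, 67, 32]
  [77, 45, 62, 40, 65, 63]
G^⊗3:
  [61, 57, 61, 61, 40, 61]
  [61, 57, 61, 50, 22, 61]
  [63, 57, 62, 62, 63, 63]
  [69, 67, 50, 51, 67, 32]
  [67, 67, 61, 51, 67, 50]
  [62, 65, 63, 63, 65, 62]
Key observation: the optimum is the walk 0->5->3->4, with weight 40 min 65 min 69 = 40.
Optimal value attained by: walk 0->5->3->4.
Answer: (G^⊗3)[0][4] = 40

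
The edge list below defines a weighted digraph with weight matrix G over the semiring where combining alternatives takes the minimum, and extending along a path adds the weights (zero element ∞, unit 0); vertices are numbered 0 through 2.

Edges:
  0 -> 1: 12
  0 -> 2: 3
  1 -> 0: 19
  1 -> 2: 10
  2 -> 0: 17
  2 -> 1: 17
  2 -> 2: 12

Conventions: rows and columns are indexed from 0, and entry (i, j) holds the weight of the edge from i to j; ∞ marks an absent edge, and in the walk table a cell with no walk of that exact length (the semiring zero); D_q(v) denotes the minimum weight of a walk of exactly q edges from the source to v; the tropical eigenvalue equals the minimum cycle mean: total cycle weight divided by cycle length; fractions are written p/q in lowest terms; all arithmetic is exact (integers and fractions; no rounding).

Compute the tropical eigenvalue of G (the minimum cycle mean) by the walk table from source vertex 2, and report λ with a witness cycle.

q=0: [∞, ∞, 0]
q=1: [17, 17, 12]
q=2: [29, 29, 20]
q=3: [37, 37, 32]
Optimal cycle mean attained by: cycle 0->2->0, total 3 + 17, length 2.
Answer: λ = 10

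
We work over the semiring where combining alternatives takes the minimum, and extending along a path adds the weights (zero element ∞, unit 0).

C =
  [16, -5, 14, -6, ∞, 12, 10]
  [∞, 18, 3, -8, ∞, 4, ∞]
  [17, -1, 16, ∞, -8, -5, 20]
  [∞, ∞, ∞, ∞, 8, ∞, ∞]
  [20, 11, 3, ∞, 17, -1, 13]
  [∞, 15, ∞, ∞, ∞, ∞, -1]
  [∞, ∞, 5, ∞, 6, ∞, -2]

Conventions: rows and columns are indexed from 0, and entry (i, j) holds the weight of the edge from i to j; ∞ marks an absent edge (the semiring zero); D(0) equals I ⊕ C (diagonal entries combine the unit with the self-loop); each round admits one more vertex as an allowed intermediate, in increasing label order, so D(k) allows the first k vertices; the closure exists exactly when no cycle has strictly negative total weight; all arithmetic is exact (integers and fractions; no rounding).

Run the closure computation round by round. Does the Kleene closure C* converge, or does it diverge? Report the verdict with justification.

Detection: at round 0, diagonal entry (6, 6) turns strictly negative.
Key observation: the cycle 6->6 has total weight (-2), which is strictly negative.
Answer: DIVERGES — negative cycle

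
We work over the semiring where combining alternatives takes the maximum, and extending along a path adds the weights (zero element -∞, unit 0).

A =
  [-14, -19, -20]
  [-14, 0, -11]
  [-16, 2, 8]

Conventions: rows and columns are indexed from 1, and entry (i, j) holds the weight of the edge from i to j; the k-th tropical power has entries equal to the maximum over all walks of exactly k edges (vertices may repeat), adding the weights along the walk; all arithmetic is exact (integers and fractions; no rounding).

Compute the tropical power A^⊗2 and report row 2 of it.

A^⊗2:
  [-28, -18, -12]
  [-14, 0, -3]
  [-8, 10, 16]
Answer: row 2 of A^⊗2 = [-14, 0, -3]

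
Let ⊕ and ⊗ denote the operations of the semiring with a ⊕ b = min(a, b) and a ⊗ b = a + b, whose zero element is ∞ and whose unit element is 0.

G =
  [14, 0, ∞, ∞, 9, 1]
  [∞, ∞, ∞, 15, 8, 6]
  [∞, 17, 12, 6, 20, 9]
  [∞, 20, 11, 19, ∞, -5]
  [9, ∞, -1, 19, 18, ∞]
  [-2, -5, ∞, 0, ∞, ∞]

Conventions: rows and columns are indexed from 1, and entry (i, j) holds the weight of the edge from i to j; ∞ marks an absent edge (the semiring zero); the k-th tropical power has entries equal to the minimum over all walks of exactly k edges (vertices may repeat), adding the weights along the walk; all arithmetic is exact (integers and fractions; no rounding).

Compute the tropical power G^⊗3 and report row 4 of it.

G^⊗2:
  [-1, -4, 8, 1, 8, 6]
  [4, 1, 7, 6, 26, 10]
  [7, 4, 17, 9, 25, 1]
  [-7, -10, 23, -5, 28, 14]
  [23, 9, 11, 5, 18, 8]
  [12, -2, 11, 10, 3, -5]
G^⊗3:
  [4, -1, 7, 6, 4, -4]
  [8, 4, 17, 10, 9, 1]
  [-1, -4, 20, 1, 12, 4]
  [7, -7, 6, 5, -2, -10]
  [6, 3, 16, 8, 17, 0]
  [-7, -10, 2, -5, 6, 4]
Answer: row 4 of G^⊗3 = [7, -7, 6, 5, -2, -10]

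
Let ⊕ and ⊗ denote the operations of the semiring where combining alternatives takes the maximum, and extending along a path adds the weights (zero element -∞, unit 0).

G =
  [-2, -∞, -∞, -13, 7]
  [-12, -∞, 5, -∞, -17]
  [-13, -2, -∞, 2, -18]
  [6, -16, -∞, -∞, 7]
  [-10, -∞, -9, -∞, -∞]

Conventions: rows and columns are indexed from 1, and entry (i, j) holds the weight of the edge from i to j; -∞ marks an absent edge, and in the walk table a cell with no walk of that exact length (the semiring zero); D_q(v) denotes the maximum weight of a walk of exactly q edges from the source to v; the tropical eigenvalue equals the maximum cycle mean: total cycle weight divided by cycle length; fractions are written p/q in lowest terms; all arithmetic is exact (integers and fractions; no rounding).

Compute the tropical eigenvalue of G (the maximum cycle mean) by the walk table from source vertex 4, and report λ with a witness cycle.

q=0: [-∞, -∞, -∞, 0, -∞]
q=1: [6, -16, -∞, -∞, 7]
q=2: [4, -∞, -2, -7, 13]
q=3: [3, -4, 4, 0, 11]
q=4: [6, 2, 2, 6, 10]
q=5: [12, 0, 7, 4, 13]
Optimal cycle mean attained by: cycle 1->5->3->4->1, total 7 + (-9) + 2 + 6, length 4.
Answer: λ = 3/2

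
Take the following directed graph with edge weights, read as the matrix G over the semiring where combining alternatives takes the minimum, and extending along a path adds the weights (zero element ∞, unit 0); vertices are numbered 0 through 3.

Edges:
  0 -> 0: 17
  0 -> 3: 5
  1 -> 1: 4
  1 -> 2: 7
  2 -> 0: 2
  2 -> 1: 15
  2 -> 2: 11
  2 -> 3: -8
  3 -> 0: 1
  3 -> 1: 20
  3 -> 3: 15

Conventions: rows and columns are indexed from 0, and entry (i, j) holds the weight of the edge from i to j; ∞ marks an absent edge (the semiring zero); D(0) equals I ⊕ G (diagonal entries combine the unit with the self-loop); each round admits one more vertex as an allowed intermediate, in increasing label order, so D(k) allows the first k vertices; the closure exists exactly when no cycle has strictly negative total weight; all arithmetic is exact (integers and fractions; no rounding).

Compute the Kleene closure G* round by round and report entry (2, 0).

D(0):
  [0, ∞, ∞, 5]
  [∞, 0, 7, ∞]
  [2, 15, 0, -8]
  [1, 20, ∞, 0]
D(1):
  [0, ∞, ∞, 5]
  [∞, 0, 7, ∞]
  [2, 15, 0, -8]
  [1, 20, ∞, 0]
D(2):
  [0, ∞, ∞, 5]
  [∞, 0, 7, ∞]
  [2, 15, 0, -8]
  [1, 20, 27, 0]
D(3):
  [0, ∞, ∞, 5]
  [9, 0, 7, -1]
  [2, 15, 0, -8]
  [1, 20, 27, 0]
D(4):
  [0, 25, 32, 5]
  [0, 0, 7, -1]
  [-7, 12, 0, -8]
  [1, 20, 27, 0]
Answer: G*[2][0] = -7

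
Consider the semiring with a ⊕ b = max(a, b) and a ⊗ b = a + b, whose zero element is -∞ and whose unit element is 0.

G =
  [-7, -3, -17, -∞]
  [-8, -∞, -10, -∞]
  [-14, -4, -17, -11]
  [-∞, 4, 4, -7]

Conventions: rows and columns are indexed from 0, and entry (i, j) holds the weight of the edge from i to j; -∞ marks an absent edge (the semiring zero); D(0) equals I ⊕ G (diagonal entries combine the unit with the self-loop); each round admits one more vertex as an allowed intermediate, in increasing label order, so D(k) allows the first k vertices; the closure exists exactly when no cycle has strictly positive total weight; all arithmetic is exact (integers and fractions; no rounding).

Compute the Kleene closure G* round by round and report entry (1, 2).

D(0):
  [0, -3, -17, -∞]
  [-8, 0, -10, -∞]
  [-14, -4, 0, -11]
  [-∞, 4, 4, 0]
D(1):
  [0, -3, -17, -∞]
  [-8, 0, -10, -∞]
  [-14, -4, 0, -11]
  [-∞, 4, 4, 0]
D(2):
  [0, -3, -13, -∞]
  [-8, 0, -10, -∞]
  [-12, -4, 0, -11]
  [-4, 4, 4, 0]
D(3):
  [0, -3, -13, -24]
  [-8, 0, -10, -21]
  [-12, -4, 0, -11]
  [-4, 4, 4, 0]
D(4):
  [0, -3, -13, -24]
  [-8, 0, -10, -21]
  [-12, -4, 0, -11]
  [-4, 4, 4, 0]
Answer: G*[1][2] = -10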